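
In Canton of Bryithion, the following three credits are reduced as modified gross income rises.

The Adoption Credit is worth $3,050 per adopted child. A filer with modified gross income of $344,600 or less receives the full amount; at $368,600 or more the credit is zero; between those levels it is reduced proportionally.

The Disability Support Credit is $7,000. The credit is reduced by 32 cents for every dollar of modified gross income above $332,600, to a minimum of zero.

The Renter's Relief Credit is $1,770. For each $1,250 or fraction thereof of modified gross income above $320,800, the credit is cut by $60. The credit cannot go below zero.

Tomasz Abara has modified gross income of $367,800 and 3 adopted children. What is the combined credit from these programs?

$305

Adoption Credit: base = 3 × $3,050 = $9,150. $367,800 is $23,200 into a $24,000 phase-out range, leaving 800/24,000 of the credit: $9,150 × 800/24,000 = $305.
Disability Support Credit: 32% of the $35,200 excess over $332,600 is $11,264 ≥ base, so the credit is $0.
Renter's Relief Credit: income exceeds $320,800 by $47,000 → 38 increments × $60 = $2,280 ≥ base, so the credit is $0.
Total: $305 + $0 + $0 = $305.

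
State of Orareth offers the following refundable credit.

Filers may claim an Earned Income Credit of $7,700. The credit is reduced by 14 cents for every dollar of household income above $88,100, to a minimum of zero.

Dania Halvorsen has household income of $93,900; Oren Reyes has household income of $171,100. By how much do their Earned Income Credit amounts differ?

Dania ($93,900): Earned Income Credit: 14% of the $5,800 excess over $88,100 is $812; credit = $7,700 − $812 = $6,888.
Oren ($171,100): Earned Income Credit: 14% of the $83,000 excess over $88,100 is $11,620 ≥ base, so the credit is $0.
Difference: |$6,888 − $0| = $6,888.

$6,888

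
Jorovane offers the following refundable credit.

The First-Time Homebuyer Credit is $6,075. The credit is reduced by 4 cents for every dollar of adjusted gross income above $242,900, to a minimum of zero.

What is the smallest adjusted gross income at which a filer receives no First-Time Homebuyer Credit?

The credit falls by 4% of each dollar above $242,900, so it reaches zero when the excess is $6,075 / 4% = $151,875: income = $242,900 + $151,875 = $394,775.

$394,775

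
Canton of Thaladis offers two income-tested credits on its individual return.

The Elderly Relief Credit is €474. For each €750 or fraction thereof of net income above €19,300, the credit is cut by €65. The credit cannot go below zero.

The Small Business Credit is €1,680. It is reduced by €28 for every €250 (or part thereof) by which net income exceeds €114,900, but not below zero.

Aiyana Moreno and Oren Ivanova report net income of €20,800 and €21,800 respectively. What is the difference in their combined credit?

€130

Aiyana (€20,800): Elderly Relief Credit: income exceeds €19,300 by €1,500, which is 2 full-or-partial €750 increments; reduction = 2 × €65 = €130, leaving €344. Small Business Credit: €20,800 is at or below the €114,900 threshold, so the full €1,680 applies. total €344 + €1,680 = €2,024
Oren (€21,800): Elderly Relief Credit: income exceeds €19,300 by €2,500, which is 4 full-or-partial €750 increments; reduction = 4 × €65 = €260, leaving €214. Small Business Credit: €21,800 is at or below the €114,900 threshold, so the full €1,680 applies. total €214 + €1,680 = €1,894
Difference: |€2,024 − €1,894| = €130.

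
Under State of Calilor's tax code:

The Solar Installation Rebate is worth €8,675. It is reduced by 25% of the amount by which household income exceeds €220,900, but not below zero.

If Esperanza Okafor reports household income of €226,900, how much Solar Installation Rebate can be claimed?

€7,175

Solar Installation Rebate: 25% of the €6,000 excess over €220,900 is €1,500; credit = €8,675 − €1,500 = €7,175.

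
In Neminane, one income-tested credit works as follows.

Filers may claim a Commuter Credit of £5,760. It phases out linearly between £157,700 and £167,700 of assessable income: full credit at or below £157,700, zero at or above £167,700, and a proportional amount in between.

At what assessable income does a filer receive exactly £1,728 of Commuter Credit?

£164,700

£1,728 is 1,728/5,760 of the full £5,760, so 4,032/5,760 of the £10,000 range has been used: income = £157,700 + £10,000 × 4,032/5,760 = £164,700.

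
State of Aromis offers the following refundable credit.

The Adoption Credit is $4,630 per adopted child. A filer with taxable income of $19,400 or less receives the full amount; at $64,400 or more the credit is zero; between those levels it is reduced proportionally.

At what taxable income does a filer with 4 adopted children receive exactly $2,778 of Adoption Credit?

$57,650

Full credit = 4 × $4,630 = $18,520.
$2,778 is 2,778/18,520 of the full $18,520, so 15,742/18,520 of the $45,000 range has been used: income = $19,400 + $45,000 × 15,742/18,520 = $57,650.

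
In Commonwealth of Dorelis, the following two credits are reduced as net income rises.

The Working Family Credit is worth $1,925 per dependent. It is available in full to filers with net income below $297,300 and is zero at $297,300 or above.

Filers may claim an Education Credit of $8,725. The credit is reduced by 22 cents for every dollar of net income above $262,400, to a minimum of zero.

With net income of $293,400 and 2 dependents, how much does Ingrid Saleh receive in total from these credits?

Working Family Credit: base = 2 × $1,925 = $3,850. $293,400 is below the $297,300 cutoff, so the full $3,850 applies.
Education Credit: 22% of the $31,000 excess over $262,400 is $6,820; credit = $8,725 − $6,820 = $1,905.
Total: $3,850 + $1,905 = $5,755.

$5,755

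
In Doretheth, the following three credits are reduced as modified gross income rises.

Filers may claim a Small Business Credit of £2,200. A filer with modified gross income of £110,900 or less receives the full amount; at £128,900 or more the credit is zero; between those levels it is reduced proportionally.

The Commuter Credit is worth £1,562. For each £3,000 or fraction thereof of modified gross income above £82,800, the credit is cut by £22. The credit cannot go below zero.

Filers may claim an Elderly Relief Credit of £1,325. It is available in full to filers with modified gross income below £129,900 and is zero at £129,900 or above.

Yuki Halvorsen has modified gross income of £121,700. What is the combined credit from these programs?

Small Business Credit: £121,700 is £10,800 into a £18,000 phase-out range, leaving 7,200/18,000 of the credit: £2,200 × 7,200/18,000 = £880.
Commuter Credit: income exceeds £82,800 by £38,900, which is 13 full-or-partial £3,000 increments; reduction = 13 × £22 = £286, leaving £1,276.
Elderly Relief Credit: £121,700 is below the £129,900 cutoff, so the full £1,325 applies.
Total: £880 + £1,276 + £1,325 = £3,481.

£3,481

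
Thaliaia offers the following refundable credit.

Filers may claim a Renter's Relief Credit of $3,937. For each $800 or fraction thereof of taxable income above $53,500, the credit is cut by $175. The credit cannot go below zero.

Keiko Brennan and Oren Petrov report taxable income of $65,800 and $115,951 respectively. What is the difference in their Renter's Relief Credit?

Keiko ($65,800): Renter's Relief Credit: income exceeds $53,500 by $12,300, which is 16 full-or-partial $800 increments; reduction = 16 × $175 = $2,800, leaving $1,137.
Oren ($115,951): Renter's Relief Credit: income exceeds $53,500 by $62,451 → 79 increments × $175 = $13,825 ≥ base, so the credit is $0.
Difference: |$1,137 − $0| = $1,137.

$1,137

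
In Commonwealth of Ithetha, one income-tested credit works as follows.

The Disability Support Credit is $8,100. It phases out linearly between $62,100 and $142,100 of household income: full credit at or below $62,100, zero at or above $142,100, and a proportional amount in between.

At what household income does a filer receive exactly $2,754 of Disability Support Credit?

$2,754 is 2,754/8,100 of the full $8,100, so 5,346/8,100 of the $80,000 range has been used: income = $62,100 + $80,000 × 5,346/8,100 = $114,900.

$114,900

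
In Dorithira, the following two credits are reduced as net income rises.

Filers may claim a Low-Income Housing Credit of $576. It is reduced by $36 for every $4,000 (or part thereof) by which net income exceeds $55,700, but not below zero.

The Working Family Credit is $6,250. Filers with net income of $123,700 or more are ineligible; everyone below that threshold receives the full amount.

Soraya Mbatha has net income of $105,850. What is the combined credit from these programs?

Low-Income Housing Credit: income exceeds $55,700 by $50,150, which is 13 full-or-partial $4,000 increments; reduction = 13 × $36 = $468, leaving $108.
Working Family Credit: $105,850 is below the $123,700 cutoff, so the full $6,250 applies.
Total: $108 + $6,250 = $6,358.

$6,358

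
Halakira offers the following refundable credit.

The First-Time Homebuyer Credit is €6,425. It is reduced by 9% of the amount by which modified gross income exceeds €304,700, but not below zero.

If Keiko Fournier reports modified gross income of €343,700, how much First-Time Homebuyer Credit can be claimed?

First-Time Homebuyer Credit: 9% of the €39,000 excess over €304,700 is €3,510; credit = €6,425 − €3,510 = €2,915.

€2,915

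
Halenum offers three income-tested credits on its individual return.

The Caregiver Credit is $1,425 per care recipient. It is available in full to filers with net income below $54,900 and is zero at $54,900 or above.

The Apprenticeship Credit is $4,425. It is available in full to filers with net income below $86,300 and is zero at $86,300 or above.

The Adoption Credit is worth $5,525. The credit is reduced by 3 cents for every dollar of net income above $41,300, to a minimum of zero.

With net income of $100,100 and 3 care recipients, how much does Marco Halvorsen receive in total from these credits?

$3,761

Caregiver Credit: base = 3 × $1,425 = $4,275. $100,100 meets or exceeds the $54,900 cutoff, so the credit is $0.
Apprenticeship Credit: $100,100 meets or exceeds the $86,300 cutoff, so the credit is $0.
Adoption Credit: 3% of the $58,800 excess over $41,300 is $1,764; credit = $5,525 − $1,764 = $3,761.
Total: $0 + $0 + $3,761 = $3,761.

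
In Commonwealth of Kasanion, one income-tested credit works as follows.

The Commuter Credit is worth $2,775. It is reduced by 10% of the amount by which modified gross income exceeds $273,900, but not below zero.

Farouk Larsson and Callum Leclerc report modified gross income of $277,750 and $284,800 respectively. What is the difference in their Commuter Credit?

$705

Farouk ($277,750): Commuter Credit: 10% of the $3,850 excess over $273,900 is $385; credit = $2,775 − $385 = $2,390.
Callum ($284,800): Commuter Credit: 10% of the $10,900 excess over $273,900 is $1,090; credit = $2,775 − $1,090 = $1,685.
Difference: |$2,390 − $1,685| = $705.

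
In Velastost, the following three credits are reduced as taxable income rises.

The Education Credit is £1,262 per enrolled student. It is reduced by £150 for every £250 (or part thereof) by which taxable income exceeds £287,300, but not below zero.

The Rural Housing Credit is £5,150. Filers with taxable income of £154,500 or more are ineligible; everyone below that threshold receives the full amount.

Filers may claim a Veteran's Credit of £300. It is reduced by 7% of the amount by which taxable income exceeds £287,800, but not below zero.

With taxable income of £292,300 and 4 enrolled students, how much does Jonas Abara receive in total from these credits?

£2,048

Education Credit: base = 4 × £1,262 = £5,048. income exceeds £287,300 by £5,000, which is 20 full-or-partial £250 increments; reduction = 20 × £150 = £3,000, leaving £2,048.
Rural Housing Credit: £292,300 meets or exceeds the £154,500 cutoff, so the credit is £0.
Veteran's Credit: 7% of the £4,500 excess over £287,800 is £315 ≥ base, so the credit is £0.
Total: £2,048 + £0 + £0 = £2,048.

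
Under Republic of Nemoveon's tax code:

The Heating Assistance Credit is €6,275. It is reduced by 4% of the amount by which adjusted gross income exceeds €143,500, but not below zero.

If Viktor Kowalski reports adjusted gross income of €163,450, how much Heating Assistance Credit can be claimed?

€5,477

Heating Assistance Credit: 4% of the €19,950 excess over €143,500 is €798; credit = €6,275 − €798 = €5,477.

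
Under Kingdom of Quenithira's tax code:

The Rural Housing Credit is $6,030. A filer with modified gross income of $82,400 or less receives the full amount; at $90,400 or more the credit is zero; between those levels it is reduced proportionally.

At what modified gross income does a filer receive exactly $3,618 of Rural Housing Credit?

$85,600

$3,618 is 3,618/6,030 of the full $6,030, so 2,412/6,030 of the $8,000 range has been used: income = $82,400 + $8,000 × 2,412/6,030 = $85,600.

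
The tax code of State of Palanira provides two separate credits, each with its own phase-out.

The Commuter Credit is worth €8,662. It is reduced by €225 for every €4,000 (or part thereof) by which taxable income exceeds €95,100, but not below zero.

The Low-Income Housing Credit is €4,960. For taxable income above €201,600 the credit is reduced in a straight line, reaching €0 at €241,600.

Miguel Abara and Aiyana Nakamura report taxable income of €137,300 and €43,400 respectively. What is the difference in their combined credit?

€2,475

Miguel (€137,300): Commuter Credit: income exceeds €95,100 by €42,200, which is 11 full-or-partial €4,000 increments; reduction = 11 × €225 = €2,475, leaving €6,187. Low-Income Housing Credit: €137,300 is at or below the €201,600 threshold, so the full €4,960 applies. total €6,187 + €4,960 = €11,147
Aiyana (€43,400): Commuter Credit: €43,400 is at or below the €95,100 threshold, so the full €8,662 applies. Low-Income Housing Credit: €43,400 is at or below the €201,600 threshold, so the full €4,960 applies. total €8,662 + €4,960 = €13,622
Difference: |€11,147 − €13,622| = €2,475.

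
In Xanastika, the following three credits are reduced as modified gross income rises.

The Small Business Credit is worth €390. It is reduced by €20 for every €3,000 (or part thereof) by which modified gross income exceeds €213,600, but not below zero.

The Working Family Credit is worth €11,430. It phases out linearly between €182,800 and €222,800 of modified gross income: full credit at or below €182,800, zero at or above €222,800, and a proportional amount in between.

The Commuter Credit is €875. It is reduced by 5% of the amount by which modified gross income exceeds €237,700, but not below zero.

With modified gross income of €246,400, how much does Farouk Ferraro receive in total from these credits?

€610

Small Business Credit: income exceeds €213,600 by €32,800, which is 11 full-or-partial €3,000 increments; reduction = 11 × €20 = €220, leaving €170.
Working Family Credit: €246,400 is at or above €222,800, so the credit is €0.
Commuter Credit: 5% of the €8,700 excess over €237,700 is €435; credit = €875 − €435 = €440.
Total: €170 + €0 + €440 = €610.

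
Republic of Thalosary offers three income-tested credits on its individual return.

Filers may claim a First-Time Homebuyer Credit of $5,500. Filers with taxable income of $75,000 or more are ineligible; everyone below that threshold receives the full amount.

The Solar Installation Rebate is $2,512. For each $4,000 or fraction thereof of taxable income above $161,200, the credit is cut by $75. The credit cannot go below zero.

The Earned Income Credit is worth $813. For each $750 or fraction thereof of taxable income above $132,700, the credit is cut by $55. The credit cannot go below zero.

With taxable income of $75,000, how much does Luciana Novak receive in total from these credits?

First-Time Homebuyer Credit: $75,000 meets or exceeds the $75,000 cutoff, so the credit is $0.
Solar Installation Rebate: $75,000 is at or below the $161,200 threshold, so the full $2,512 applies.
Earned Income Credit: $75,000 is at or below the $132,700 threshold, so the full $813 applies.
Total: $0 + $2,512 + $813 = $3,325.

$3,325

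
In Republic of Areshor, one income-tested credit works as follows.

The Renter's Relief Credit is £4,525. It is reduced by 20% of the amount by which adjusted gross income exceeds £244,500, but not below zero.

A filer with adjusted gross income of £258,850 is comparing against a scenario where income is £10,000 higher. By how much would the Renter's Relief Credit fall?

At £258,850 — 20% of the £14,350 excess over £244,500 is £2,870; credit = £4,525 − £2,870 = £1,655.
At £268,850 — 20% of the £24,350 excess over £244,500 is £4,870 ≥ base, so the credit is £0.
Lost: £1,655 − £0 = £1,655.

£1,655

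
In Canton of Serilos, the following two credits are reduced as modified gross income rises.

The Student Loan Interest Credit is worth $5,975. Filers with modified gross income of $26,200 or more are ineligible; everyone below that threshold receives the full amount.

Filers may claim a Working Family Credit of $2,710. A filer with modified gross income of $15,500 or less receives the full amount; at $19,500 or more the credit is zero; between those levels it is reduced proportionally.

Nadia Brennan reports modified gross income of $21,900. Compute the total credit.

Student Loan Interest Credit: $21,900 is below the $26,200 cutoff, so the full $5,975 applies.
Working Family Credit: $21,900 is at or above $19,500, so the credit is $0.
Total: $5,975 + $0 = $5,975.

$5,975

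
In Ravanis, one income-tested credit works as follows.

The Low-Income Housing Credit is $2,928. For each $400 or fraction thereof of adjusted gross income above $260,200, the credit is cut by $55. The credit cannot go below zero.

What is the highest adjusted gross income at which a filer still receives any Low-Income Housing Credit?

$281,400

After 53 increments the reduction is 53 × $55 = $2,915, leaving $13; one more increment wipes it out. Increment 53 ends at excess 53 × $400 = $21,200, so the highest qualifying income is $260,200 + $21,200 = $281,400.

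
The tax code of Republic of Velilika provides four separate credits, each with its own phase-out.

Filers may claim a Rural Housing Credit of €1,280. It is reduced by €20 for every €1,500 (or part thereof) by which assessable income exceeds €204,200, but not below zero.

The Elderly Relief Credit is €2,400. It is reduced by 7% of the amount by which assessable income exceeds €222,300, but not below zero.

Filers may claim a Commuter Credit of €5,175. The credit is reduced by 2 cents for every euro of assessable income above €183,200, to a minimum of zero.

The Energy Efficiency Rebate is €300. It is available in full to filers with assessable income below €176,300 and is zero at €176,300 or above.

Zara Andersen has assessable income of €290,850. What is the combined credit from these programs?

Rural Housing Credit: income exceeds €204,200 by €86,650, which is 58 full-or-partial €1,500 increments; reduction = 58 × €20 = €1,160, leaving €120.
Elderly Relief Credit: 7% of the €68,550 excess over €222,300 is €4,798.50 ≥ base, so the credit is €0.
Commuter Credit: 2% of the €107,650 excess over €183,200 is €2,153; credit = €5,175 − €2,153 = €3,022.
Energy Efficiency Rebate: €290,850 meets or exceeds the €176,300 cutoff, so the credit is €0.
Total: €120 + €0 + €3,022 + €0 = €3,142.

€3,142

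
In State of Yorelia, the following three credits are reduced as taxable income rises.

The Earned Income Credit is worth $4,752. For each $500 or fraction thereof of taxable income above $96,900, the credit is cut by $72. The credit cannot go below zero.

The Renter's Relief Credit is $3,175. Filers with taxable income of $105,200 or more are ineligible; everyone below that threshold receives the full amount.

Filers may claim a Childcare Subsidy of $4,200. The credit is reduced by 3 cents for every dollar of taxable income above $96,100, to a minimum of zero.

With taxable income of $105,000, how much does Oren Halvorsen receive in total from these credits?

Earned Income Credit: income exceeds $96,900 by $8,100, which is 17 full-or-partial $500 increments; reduction = 17 × $72 = $1,224, leaving $3,528.
Renter's Relief Credit: $105,000 is below the $105,200 cutoff, so the full $3,175 applies.
Childcare Subsidy: 3% of the $8,900 excess over $96,100 is $267; credit = $4,200 − $267 = $3,933.
Total: $3,528 + $3,175 + $3,933 = $10,636.

$10,636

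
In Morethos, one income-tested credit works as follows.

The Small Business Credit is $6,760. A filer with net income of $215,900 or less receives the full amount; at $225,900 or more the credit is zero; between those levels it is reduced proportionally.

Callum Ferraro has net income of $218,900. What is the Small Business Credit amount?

Small Business Credit: $218,900 is $3,000 into a $10,000 phase-out range, leaving 7,000/10,000 of the credit: $6,760 × 7,000/10,000 = $4,732.

$4,732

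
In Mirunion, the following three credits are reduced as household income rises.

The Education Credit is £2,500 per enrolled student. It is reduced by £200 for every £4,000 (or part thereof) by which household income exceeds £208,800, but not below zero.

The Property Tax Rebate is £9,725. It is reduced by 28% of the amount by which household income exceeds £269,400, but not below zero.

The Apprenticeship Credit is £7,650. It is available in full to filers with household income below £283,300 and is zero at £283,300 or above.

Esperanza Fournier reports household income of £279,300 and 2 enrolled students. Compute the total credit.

Education Credit: base = 2 × £2,500 = £5,000. income exceeds £208,800 by £70,500, which is 18 full-or-partial £4,000 increments; reduction = 18 × £200 = £3,600, leaving £1,400.
Property Tax Rebate: 28% of the £9,900 excess over £269,400 is £2,772; credit = £9,725 − £2,772 = £6,953.
Apprenticeship Credit: £279,300 is below the £283,300 cutoff, so the full £7,650 applies.
Total: £1,400 + £6,953 + £7,650 = £16,003.

£16,003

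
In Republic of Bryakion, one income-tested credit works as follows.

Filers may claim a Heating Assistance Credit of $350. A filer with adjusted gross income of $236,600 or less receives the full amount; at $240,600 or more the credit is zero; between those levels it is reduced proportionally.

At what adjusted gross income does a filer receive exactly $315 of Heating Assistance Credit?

$315 is 315/350 of the full $350, so 35/350 of the $4,000 range has been used: income = $236,600 + $4,000 × 35/350 = $237,000.

$237,000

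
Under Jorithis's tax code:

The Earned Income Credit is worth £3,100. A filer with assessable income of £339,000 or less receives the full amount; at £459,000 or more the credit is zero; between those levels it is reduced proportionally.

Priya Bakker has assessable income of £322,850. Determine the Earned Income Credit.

Earned Income Credit: £322,850 is at or below the £339,000 threshold, so the full £3,100 applies.

£3,100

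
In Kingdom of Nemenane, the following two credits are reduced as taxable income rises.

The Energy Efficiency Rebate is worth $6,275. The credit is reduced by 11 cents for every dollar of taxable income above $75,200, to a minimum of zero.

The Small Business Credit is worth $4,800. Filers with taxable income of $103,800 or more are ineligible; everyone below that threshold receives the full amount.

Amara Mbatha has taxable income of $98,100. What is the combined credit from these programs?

Energy Efficiency Rebate: 11% of the $22,900 excess over $75,200 is $2,519; credit = $6,275 − $2,519 = $3,756.
Small Business Credit: $98,100 is below the $103,800 cutoff, so the full $4,800 applies.
Total: $3,756 + $4,800 = $8,556.

$8,556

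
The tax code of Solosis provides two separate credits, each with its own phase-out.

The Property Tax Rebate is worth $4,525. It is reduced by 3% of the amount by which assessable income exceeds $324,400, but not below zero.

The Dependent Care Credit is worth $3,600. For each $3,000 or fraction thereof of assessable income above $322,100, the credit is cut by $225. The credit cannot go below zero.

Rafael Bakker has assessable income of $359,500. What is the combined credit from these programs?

$4,147

Property Tax Rebate: 3% of the $35,100 excess over $324,400 is $1,053; credit = $4,525 − $1,053 = $3,472.
Dependent Care Credit: income exceeds $322,100 by $37,400, which is 13 full-or-partial $3,000 increments; reduction = 13 × $225 = $2,925, leaving $675.
Total: $3,472 + $675 = $4,147.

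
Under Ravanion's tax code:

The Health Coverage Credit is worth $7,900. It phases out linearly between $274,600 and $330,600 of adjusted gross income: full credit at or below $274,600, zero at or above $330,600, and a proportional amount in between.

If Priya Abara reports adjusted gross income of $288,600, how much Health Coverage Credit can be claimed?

$5,925

Health Coverage Credit: $288,600 is $14,000 into a $56,000 phase-out range, leaving 42,000/56,000 of the credit: $7,900 × 42,000/56,000 = $5,925.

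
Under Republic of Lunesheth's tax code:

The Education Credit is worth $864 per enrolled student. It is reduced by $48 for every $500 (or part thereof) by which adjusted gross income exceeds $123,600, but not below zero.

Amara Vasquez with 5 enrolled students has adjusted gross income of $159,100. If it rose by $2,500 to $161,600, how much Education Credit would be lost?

$240

At $159,100 — base = 5 × $864 = $4,320. income exceeds $123,600 by $35,500, which is 71 full-or-partial $500 increments; reduction = 71 × $48 = $3,408, leaving $912.
At $161,600 — base = 5 × $864 = $4,320. income exceeds $123,600 by $38,000, which is 76 full-or-partial $500 increments; reduction = 76 × $48 = $3,648, leaving $672.
Lost: $912 − $672 = $240.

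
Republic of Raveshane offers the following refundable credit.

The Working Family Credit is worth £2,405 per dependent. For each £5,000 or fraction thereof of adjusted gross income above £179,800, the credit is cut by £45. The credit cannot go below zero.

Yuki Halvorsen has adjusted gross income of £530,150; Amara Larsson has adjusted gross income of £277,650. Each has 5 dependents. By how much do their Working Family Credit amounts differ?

£2,295

Yuki (£530,150): Working Family Credit: base = 5 × £2,405 = £12,025. income exceeds £179,800 by £350,350, which is 71 full-or-partial £5,000 increments; reduction = 71 × £45 = £3,195, leaving £8,830.
Amara (£277,650): Working Family Credit: base = 5 × £2,405 = £12,025. income exceeds £179,800 by £97,850, which is 20 full-or-partial £5,000 increments; reduction = 20 × £45 = £900, leaving £11,125.
Difference: |£8,830 − £11,125| = £2,295.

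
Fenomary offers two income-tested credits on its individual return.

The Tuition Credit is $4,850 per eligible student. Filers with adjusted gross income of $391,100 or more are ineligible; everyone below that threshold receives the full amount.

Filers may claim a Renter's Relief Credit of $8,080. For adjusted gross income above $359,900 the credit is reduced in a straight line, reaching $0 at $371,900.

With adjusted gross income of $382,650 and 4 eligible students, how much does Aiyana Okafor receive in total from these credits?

$19,400

Tuition Credit: base = 4 × $4,850 = $19,400. $382,650 is below the $391,100 cutoff, so the full $19,400 applies.
Renter's Relief Credit: $382,650 is at or above $371,900, so the credit is $0.
Total: $19,400 + $0 = $19,400.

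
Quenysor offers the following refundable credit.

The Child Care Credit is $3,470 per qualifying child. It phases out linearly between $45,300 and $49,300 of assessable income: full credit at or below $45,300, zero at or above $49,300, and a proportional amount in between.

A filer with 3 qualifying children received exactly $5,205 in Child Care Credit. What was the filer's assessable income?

Full credit = 3 × $3,470 = $10,410.
$5,205 is 5,205/10,410 of the full $10,410, so 5,205/10,410 of the $4,000 range has been used: income = $45,300 + $4,000 × 5,205/10,410 = $47,300.

$47,300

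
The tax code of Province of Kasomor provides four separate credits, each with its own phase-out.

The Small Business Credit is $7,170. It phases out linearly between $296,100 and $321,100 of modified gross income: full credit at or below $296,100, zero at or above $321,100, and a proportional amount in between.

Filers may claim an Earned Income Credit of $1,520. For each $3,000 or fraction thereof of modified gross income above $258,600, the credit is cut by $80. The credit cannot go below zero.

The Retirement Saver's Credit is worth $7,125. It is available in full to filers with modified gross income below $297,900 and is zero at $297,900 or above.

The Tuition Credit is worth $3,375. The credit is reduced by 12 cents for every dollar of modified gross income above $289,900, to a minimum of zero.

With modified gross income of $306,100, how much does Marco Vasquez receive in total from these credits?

$5,973

Small Business Credit: $306,100 is $10,000 into a $25,000 phase-out range, leaving 15,000/25,000 of the credit: $7,170 × 15,000/25,000 = $4,302.
Earned Income Credit: income exceeds $258,600 by $47,500, which is 16 full-or-partial $3,000 increments; reduction = 16 × $80 = $1,280, leaving $240.
Retirement Saver's Credit: $306,100 meets or exceeds the $297,900 cutoff, so the credit is $0.
Tuition Credit: 12% of the $16,200 excess over $289,900 is $1,944; credit = $3,375 − $1,944 = $1,431.
Total: $4,302 + $240 + $0 + $1,431 = $5,973.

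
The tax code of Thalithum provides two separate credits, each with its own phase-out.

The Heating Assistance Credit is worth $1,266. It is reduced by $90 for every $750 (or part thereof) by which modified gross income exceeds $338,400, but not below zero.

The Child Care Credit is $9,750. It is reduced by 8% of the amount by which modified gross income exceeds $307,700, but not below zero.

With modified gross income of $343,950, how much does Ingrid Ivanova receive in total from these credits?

$7,396

Heating Assistance Credit: income exceeds $338,400 by $5,550, which is 8 full-or-partial $750 increments; reduction = 8 × $90 = $720, leaving $546.
Child Care Credit: 8% of the $36,250 excess over $307,700 is $2,900; credit = $9,750 − $2,900 = $6,850.
Total: $546 + $6,850 = $7,396.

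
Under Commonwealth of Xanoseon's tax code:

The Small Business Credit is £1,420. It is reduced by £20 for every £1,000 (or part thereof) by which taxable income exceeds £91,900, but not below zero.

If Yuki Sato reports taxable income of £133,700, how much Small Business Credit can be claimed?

Small Business Credit: income exceeds £91,900 by £41,800, which is 42 full-or-partial £1,000 increments; reduction = 42 × £20 = £840, leaving £580.

£580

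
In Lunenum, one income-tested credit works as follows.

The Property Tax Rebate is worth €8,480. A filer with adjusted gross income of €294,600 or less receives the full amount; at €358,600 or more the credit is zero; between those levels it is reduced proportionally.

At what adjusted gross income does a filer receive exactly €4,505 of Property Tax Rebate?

€4,505 is 4,505/8,480 of the full €8,480, so 3,975/8,480 of the €64,000 range has been used: income = €294,600 + €64,000 × 3,975/8,480 = €324,600.

€324,600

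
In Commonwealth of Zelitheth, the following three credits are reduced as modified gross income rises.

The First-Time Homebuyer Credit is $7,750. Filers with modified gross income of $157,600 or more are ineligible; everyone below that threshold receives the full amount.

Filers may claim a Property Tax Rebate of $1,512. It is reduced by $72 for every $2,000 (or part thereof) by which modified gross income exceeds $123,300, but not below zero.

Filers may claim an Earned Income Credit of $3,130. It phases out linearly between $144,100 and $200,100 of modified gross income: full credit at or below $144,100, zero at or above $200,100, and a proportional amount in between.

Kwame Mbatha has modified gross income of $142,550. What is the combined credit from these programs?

First-Time Homebuyer Credit: $142,550 is below the $157,600 cutoff, so the full $7,750 applies.
Property Tax Rebate: income exceeds $123,300 by $19,250, which is 10 full-or-partial $2,000 increments; reduction = 10 × $72 = $720, leaving $792.
Earned Income Credit: $142,550 is at or below the $144,100 threshold, so the full $3,130 applies.
Total: $7,750 + $792 + $3,130 = $11,672.

$11,672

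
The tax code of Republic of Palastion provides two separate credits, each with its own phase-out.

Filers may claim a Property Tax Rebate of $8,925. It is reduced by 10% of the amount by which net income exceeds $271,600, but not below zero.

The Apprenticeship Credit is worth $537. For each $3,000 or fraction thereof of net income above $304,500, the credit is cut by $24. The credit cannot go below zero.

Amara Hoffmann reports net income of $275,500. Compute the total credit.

Property Tax Rebate: 10% of the $3,900 excess over $271,600 is $390; credit = $8,925 − $390 = $8,535.
Apprenticeship Credit: $275,500 is at or below the $304,500 threshold, so the full $537 applies.
Total: $8,535 + $537 = $9,072.

$9,072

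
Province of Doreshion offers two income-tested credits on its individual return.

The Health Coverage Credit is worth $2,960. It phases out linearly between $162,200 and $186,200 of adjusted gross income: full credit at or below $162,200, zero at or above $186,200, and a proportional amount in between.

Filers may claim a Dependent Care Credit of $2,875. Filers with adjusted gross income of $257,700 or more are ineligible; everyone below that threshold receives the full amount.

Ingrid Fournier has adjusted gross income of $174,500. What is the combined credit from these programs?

Health Coverage Credit: $174,500 is $12,300 into a $24,000 phase-out range, leaving 11,700/24,000 of the credit: $2,960 × 11,700/24,000 = $1,443.
Dependent Care Credit: $174,500 is below the $257,700 cutoff, so the full $2,875 applies.
Total: $1,443 + $2,875 = $4,318.

$4,318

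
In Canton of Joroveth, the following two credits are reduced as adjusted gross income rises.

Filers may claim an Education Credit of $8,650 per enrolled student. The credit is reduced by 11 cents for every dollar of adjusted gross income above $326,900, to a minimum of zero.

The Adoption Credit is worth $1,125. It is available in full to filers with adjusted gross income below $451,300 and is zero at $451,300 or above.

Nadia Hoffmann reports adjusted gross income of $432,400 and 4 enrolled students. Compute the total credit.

$24,120

Education Credit: base = 4 × $8,650 = $34,600. 11% of the $105,500 excess over $326,900 is $11,605; credit = $34,600 − $11,605 = $22,995.
Adoption Credit: $432,400 is below the $451,300 cutoff, so the full $1,125 applies.
Total: $22,995 + $1,125 = $24,120.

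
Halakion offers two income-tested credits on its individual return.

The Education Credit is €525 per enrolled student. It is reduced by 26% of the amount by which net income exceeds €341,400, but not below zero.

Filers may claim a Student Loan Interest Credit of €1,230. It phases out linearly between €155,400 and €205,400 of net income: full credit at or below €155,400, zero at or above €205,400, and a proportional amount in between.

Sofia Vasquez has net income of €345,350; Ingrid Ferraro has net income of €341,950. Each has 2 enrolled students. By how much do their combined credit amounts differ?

Sofia (€345,350): Education Credit: base = 2 × €525 = €1,050. 26% of the €3,950 excess over €341,400 is €1,027; credit = €1,050 − €1,027 = €23. Student Loan Interest Credit: €345,350 is at or above €205,400, so the credit is €0. total €23 + €0 = €23
Ingrid (€341,950): Education Credit: base = 2 × €525 = €1,050. 26% of the €550 excess over €341,400 is €143; credit = €1,050 − €143 = €907. Student Loan Interest Credit: €341,950 is at or above €205,400, so the credit is €0. total €907 + €0 = €907
Difference: |€23 − €907| = €884.

€884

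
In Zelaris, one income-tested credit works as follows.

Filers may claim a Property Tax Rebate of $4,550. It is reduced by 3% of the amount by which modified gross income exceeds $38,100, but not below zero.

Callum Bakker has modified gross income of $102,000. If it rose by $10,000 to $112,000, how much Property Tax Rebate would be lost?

At $102,000 — 3% of the $63,900 excess over $38,100 is $1,917; credit = $4,550 − $1,917 = $2,633.
At $112,000 — 3% of the $73,900 excess over $38,100 is $2,217; credit = $4,550 − $2,217 = $2,333.
Lost: $2,633 − $2,333 = $300.

$300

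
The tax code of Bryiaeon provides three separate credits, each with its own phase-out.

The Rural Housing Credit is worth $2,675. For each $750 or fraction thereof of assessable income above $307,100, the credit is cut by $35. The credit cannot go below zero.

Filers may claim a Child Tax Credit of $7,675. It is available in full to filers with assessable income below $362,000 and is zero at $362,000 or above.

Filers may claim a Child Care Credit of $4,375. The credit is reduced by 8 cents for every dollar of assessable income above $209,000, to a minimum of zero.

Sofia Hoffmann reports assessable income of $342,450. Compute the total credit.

Rural Housing Credit: income exceeds $307,100 by $35,350, which is 48 full-or-partial $750 increments; reduction = 48 × $35 = $1,680, leaving $995.
Child Tax Credit: $342,450 is below the $362,000 cutoff, so the full $7,675 applies.
Child Care Credit: 8% of the $133,450 excess over $209,000 is $10,676 ≥ base, so the credit is $0.
Total: $995 + $7,675 + $0 = $8,670.

$8,670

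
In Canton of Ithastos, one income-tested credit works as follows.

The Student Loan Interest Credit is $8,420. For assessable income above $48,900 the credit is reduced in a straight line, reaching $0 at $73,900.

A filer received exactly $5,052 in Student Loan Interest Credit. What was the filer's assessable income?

$58,900

$5,052 is 5,052/8,420 of the full $8,420, so 3,368/8,420 of the $25,000 range has been used: income = $48,900 + $25,000 × 3,368/8,420 = $58,900.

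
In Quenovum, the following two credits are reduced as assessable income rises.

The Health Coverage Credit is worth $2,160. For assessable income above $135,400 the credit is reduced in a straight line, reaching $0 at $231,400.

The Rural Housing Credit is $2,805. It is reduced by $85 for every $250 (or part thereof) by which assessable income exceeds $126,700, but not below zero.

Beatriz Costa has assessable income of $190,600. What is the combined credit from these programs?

Health Coverage Credit: $190,600 is $55,200 into a $96,000 phase-out range, leaving 40,800/96,000 of the credit: $2,160 × 40,800/96,000 = $918.
Rural Housing Credit: income exceeds $126,700 by $63,900 → 256 increments × $85 = $21,760 ≥ base, so the credit is $0.
Total: $918 + $0 = $918.

$918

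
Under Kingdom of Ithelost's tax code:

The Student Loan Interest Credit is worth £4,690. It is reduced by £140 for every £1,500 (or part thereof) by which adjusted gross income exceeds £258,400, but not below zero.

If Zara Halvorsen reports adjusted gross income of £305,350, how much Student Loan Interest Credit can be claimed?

£210

Student Loan Interest Credit: income exceeds £258,400 by £46,950, which is 32 full-or-partial £1,500 increments; reduction = 32 × £140 = £4,480, leaving £210.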